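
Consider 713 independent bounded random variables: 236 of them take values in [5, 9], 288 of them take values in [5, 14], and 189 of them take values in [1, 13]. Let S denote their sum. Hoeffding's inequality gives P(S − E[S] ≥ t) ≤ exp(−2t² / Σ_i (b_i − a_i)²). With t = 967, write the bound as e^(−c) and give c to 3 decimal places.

34.429

Σ(b_i − a_i)² = 236·4² + 288·9² + 189·12² = 54320.
c = 2t² / 54320 = 2·967² / 54320 = 34.4289.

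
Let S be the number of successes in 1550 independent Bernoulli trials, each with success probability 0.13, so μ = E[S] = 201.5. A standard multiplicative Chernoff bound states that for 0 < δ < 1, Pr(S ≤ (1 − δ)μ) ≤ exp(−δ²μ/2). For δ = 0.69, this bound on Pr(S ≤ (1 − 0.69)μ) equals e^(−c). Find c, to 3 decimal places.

c = δ²μ/2 = 0.69²·201.5/2 = 47.9671.

47.967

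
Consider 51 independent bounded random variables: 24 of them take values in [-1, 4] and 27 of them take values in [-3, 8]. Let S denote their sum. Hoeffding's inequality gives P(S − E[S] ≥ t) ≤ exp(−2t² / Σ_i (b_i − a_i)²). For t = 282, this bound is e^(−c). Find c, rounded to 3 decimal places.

41.130

Σ(b_i − a_i)² = 24·5² + 27·11² = 3867.
c = 2t² / 3867 = 2·282² / 3867 = 41.1296.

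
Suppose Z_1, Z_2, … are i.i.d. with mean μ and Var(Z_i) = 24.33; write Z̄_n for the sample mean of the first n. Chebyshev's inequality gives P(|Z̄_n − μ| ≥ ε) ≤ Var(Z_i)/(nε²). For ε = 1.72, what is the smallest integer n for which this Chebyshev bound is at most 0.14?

Require 24.33/(n·1.72²) ≤ 0.14, i.e. n ≥ 24.33/(0.14·1.72²) = 58.743.
The smallest integer n is 59.

59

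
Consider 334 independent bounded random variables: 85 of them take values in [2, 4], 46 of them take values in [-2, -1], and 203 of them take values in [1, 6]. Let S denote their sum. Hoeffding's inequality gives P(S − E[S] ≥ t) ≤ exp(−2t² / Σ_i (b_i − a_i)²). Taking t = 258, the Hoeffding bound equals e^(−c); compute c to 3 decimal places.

Σ(b_i − a_i)² = 85·2² + 46·1² + 203·5² = 5461.
c = 2t² / 5461 = 2·258² / 5461 = 24.3780.

24.378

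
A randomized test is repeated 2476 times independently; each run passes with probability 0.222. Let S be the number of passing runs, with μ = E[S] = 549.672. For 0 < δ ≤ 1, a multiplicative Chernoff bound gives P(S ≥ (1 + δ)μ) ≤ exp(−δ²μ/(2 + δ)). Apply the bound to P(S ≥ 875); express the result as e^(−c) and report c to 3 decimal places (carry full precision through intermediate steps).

74.290

Write 875 = (1 + δ)μ, so δ = 875/549.672 − 1 = 0.5918584…
Then the exponent is δ²μ/(2 + δ) = (875 − μ)² / (μ·(2 + δ)) = 74.289596.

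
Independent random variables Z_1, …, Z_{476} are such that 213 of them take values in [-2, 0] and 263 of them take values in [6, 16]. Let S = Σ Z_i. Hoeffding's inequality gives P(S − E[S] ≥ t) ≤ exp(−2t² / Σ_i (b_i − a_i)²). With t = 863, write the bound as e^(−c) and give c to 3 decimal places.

54.859

Σ(b_i − a_i)² = 213·2² + 263·10² = 27152.
c = 2t² / 27152 = 2·863² / 27152 = 54.8592.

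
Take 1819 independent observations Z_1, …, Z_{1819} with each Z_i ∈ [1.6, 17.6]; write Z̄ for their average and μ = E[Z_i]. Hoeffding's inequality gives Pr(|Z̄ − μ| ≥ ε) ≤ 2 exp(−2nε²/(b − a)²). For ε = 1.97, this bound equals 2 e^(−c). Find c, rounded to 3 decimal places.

55.151

c = 2nε²/(b − a)² = 2·1819·1.97² / 16² = 55.1512.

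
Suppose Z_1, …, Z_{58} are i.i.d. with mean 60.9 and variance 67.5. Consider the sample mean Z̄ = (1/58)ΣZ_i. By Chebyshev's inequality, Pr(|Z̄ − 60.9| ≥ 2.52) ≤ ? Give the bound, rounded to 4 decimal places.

Var(Z̄) = Var(Z_i)/n = 67.5/58 = 1.1638.
Chebyshev: Pr(|Z̄ − 60.9| ≥ 2.52) ≤ Var(Z̄)/(2.52)² = 67.5/(58·2.52²) = 0.1833.

0.1833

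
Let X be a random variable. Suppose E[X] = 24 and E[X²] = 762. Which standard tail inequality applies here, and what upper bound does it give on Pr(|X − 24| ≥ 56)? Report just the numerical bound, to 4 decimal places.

The first two moments determine the variance, so Chebyshev's inequality is the sharpest standard bound available.
Var(X) = E[X²] − (E[X])² = 762 − 576 = 186.
Chebyshev's inequality: Pr(|X − μ| ≥ t) ≤ Var(X)/t² = 186/3136 = 0.0593.

0.0593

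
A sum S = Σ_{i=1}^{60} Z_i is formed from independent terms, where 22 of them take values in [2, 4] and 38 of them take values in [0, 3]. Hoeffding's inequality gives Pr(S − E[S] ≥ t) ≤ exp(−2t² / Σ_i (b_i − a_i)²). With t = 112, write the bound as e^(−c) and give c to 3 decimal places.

Σ(b_i − a_i)² = 22·2² + 38·3² = 430.
c = 2t² / 430 = 2·112² / 430 = 58.3442.

58.344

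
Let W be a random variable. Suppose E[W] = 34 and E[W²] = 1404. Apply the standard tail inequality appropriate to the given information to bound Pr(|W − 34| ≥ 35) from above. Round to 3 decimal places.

0.202

The first two moments determine the variance, so Chebyshev's inequality is the sharpest standard bound available.
Var(W) = E[W²] − (E[W])² = 1404 − 1156 = 248.
Chebyshev's inequality: Pr(|W − μ| ≥ t) ≤ Var(W)/t² = 248/1225 = 0.2024.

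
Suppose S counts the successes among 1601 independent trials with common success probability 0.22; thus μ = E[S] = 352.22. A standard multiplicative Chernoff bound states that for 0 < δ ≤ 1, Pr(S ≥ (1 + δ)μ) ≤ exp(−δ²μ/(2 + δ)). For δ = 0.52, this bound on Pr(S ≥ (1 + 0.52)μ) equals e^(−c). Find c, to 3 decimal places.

37.794

c = δ²μ/(2 + δ) = 0.52²·352.22/(2 + 0.52) = 37.7938.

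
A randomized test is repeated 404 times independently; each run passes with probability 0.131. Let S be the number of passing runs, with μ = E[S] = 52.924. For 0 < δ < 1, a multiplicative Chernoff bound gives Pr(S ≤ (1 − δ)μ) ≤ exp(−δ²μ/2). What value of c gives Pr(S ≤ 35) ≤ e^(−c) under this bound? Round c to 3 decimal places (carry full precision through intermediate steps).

3.035

Write 35 = (1 − δ)μ, so δ = 1 − 35/52.924 = 0.3386743…
Then the exponent is δ²μ/2 = (μ − 35)²/(2μ) = 3.035199.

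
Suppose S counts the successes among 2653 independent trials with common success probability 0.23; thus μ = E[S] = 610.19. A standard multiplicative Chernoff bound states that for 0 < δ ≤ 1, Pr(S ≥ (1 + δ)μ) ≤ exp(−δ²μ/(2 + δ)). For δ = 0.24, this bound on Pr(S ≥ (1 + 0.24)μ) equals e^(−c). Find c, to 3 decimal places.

c = δ²μ/(2 + δ) = 0.24²·610.19/(2 + 0.24) = 15.6906.

15.691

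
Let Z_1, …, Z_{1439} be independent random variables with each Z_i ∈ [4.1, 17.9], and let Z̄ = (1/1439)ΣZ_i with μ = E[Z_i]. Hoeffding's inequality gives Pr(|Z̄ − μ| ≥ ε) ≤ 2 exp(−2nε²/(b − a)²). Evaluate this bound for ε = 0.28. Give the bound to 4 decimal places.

0.6116

Exponent: 2nε²/(b − a)² = 2·1439·0.28² / 13.8² = 1.18481.
Bound = 2·exp(−1.18481) = 0.61161.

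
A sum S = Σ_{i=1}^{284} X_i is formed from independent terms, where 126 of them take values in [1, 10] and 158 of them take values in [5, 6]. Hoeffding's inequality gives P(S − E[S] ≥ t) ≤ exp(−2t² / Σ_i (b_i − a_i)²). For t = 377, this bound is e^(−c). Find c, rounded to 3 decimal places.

Σ(b_i − a_i)² = 126·9² + 158·1² = 10364.
c = 2t² / 10364 = 2·377² / 10364 = 27.4274.

27.427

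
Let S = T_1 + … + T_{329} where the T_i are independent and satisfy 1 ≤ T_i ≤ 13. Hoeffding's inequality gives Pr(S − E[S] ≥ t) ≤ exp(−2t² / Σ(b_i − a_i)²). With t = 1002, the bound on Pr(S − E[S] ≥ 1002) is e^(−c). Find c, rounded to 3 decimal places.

Σ(b_i − a_i)² = 329·(12)² = 47376.
c = 2t²/47376 = 2·1002²/47376 = 42.3845.

42.384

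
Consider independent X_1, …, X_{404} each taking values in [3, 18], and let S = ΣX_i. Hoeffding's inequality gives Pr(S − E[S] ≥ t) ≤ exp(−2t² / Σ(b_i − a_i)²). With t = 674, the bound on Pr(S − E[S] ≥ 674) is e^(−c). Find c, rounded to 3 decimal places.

Σ(b_i − a_i)² = 404·(15)² = 90900.
c = 2t²/90900 = 2·674²/90900 = 9.9951.

9.995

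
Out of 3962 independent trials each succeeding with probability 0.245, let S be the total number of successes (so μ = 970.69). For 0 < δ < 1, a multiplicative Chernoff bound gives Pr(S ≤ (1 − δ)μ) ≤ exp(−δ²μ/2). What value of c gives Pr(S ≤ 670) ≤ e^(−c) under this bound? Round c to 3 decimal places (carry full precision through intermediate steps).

Write 670 = (1 − δ)μ, so δ = 1 − 670/970.69 = 0.3097693…
Then the exponent is δ²μ/2 = (μ − 670)²/(2μ) = 46.572271.

46.572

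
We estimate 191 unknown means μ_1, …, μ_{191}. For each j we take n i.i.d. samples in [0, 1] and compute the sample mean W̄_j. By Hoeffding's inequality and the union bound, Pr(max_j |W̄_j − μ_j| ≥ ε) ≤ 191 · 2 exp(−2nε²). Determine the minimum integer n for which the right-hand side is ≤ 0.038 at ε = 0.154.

195

Need 2·191·exp(−2nε²) ≤ 0.038, i.e. exp(−2nε²) ≤ 0.038/382.
So 2nε² ≥ ln(382/0.038) = 9.215590.
Hence n ≥ 9.215590/(2·0.154²) = 194.291.
The smallest integer n is 195.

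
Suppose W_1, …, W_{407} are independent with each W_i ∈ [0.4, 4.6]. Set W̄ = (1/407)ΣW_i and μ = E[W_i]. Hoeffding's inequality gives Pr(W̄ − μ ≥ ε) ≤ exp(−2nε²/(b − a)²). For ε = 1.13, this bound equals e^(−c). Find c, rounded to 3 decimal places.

58.923

c = 2nε²/(b − a)² = 2·407·1.13² / 4.2² = 58.9227.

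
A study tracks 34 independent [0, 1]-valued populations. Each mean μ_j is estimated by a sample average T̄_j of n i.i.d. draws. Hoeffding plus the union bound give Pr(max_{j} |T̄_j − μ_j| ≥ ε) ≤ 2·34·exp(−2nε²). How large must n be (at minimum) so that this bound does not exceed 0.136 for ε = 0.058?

Need 2·34·exp(−2nε²) ≤ 0.136, i.e. exp(−2nε²) ≤ 0.136/68.
So 2nε² ≥ ln(68/0.136) = 6.214608.
Hence n ≥ 6.214608/(2·0.058²) = 923.693.
The smallest integer n is 924.

924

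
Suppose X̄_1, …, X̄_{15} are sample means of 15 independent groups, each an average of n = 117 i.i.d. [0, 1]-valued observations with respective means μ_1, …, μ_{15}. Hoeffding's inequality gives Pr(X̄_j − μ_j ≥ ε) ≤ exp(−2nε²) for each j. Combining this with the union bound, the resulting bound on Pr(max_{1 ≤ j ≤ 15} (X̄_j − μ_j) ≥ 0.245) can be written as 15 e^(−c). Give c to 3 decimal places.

14.046

Union bound over the 15 events: Pr(max_{1 ≤ j ≤ 15} (X̄_j − μ_j) ≥ 0.245) ≤ 15·exp(−2nε²) = 15 exp(−2·117·0.245²).
So c = 2·117·0.245² = 14.0458.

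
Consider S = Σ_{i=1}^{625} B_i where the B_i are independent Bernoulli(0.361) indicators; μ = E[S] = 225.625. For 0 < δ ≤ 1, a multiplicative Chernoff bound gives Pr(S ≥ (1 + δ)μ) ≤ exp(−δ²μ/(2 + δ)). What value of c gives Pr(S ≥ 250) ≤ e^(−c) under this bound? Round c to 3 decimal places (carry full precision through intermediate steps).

Write 250 = (1 + δ)μ, so δ = 250/225.625 − 1 = 0.1080332…
Then the exponent is δ²μ/(2 + δ) = (250 − μ)² / (μ·(2 + δ)) = 1.249179.

1.249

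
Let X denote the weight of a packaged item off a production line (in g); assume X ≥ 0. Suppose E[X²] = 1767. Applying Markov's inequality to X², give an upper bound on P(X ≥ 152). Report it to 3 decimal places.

0.076

Since X ≥ 0, the event {X ≥ 152} is the same as {X² ≥ 23104}.
Markov's inequality applied to X² gives P(X² ≥ 23104) ≤ E[X²]/23104 = 1767/23104 = 0.0765.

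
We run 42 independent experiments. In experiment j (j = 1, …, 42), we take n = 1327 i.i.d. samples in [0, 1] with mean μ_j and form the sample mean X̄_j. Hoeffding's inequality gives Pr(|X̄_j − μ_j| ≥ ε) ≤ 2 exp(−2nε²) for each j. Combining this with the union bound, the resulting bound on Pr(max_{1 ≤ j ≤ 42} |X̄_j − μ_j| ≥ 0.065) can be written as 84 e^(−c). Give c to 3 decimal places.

11.213

Union bound over the 42 events: Pr(max_{1 ≤ j ≤ 42} |X̄_j − μ_j| ≥ 0.065) ≤ 42·2·exp(−2nε²) = 84 exp(−2·1327·0.065²).
So c = 2·1327·0.065² = 11.2132.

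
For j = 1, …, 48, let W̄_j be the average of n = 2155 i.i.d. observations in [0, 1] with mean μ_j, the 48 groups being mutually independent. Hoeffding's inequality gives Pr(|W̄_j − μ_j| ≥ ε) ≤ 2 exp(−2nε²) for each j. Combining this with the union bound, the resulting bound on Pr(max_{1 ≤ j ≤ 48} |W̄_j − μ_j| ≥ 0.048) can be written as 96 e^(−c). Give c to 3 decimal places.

9.930

Union bound over the 48 events: Pr(max_{1 ≤ j ≤ 48} |W̄_j − μ_j| ≥ 0.048) ≤ 48·2·exp(−2nε²) = 96 exp(−2·2155·0.048²).
So c = 2·2155·0.048² = 9.9302.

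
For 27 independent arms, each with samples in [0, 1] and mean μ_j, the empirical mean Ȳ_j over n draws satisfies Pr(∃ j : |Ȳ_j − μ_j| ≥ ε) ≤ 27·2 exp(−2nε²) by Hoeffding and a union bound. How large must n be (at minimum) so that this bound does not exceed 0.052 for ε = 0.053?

1237

Need 2·27·exp(−2nε²) ≤ 0.052, i.e. exp(−2nε²) ≤ 0.052/54.
So 2nε² ≥ ln(54/0.052) = 6.945496.
Hence n ≥ 6.945496/(2·0.053²) = 1236.293.
The smallest integer n is 1237.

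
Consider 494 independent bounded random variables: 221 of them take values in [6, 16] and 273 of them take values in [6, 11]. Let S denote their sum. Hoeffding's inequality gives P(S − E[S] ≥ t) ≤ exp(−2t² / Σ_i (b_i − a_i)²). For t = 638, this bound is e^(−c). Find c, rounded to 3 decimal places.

28.145

Σ(b_i − a_i)² = 221·10² + 273·5² = 28925.
c = 2t² / 28925 = 2·638² / 28925 = 28.1448.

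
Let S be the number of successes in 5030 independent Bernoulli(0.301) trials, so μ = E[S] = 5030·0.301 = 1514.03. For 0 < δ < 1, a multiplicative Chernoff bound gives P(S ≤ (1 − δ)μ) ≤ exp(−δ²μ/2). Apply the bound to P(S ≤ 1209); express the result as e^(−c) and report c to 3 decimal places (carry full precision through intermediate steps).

30.727

Write 1209 = (1 − δ)μ, so δ = 1 − 1209/1514.03 = 0.2014689…
Then the exponent is δ²μ/2 = (μ − 1209)²/(2μ) = 30.727033.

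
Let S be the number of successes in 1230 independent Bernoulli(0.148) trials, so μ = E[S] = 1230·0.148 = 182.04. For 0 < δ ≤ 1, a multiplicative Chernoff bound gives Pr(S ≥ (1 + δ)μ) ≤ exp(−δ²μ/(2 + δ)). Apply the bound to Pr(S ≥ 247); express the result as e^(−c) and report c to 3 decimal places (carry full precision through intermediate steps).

9.835

Write 247 = (1 + δ)μ, so δ = 247/182.04 − 1 = 0.3568446…
Then the exponent is δ²μ/(2 + δ) = (247 − μ)² / (μ·(2 + δ)) = 9.835450.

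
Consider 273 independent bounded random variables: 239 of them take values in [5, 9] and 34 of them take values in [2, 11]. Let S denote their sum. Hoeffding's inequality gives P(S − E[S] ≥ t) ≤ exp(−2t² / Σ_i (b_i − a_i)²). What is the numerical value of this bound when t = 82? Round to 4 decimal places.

Σ(b_i − a_i)² = 239·4² + 34·9² = 6578.
Exponent = 2·82² / 6578 = 2.04439.
Bound = exp(−2.04439) = 0.12946.

0.1295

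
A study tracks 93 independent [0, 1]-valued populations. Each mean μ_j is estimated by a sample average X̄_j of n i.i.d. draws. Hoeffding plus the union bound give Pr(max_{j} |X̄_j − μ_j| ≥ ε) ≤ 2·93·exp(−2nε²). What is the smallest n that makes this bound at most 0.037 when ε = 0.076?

Need 2·93·exp(−2nε²) ≤ 0.037, i.e. exp(−2nε²) ≤ 0.037/186.
So 2nε² ≥ ln(186/0.037) = 8.522584.
Hence n ≥ 8.522584/(2·0.076²) = 737.758.
The smallest integer n is 738.

738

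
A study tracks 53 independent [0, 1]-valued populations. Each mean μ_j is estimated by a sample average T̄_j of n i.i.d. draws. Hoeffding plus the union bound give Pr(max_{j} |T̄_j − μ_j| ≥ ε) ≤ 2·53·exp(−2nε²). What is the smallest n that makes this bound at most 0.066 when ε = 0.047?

Need 2·53·exp(−2nε²) ≤ 0.066, i.e. exp(−2nε²) ≤ 0.066/106.
So 2nε² ≥ ln(106/0.066) = 7.381540.
Hence n ≥ 7.381540/(2·0.047²) = 1670.788.
The smallest integer n is 1671.

1671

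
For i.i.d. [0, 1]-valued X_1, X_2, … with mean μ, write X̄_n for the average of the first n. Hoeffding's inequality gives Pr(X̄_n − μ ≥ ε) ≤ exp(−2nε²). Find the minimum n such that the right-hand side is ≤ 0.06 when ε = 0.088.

Require exp(−2nε²) ≤ 0.06, i.e. 2nε² ≥ ln(1/0.06) = 2.813411.
So n ≥ 2.813411 / (2·0.088²) = 181.651.
The smallest integer n is 182.

182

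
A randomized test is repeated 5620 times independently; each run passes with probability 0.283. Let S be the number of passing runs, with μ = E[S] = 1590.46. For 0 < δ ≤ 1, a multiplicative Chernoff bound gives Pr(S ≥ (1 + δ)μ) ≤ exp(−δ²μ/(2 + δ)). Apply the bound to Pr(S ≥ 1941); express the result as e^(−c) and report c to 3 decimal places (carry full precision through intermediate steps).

34.795

Write 1941 = (1 + δ)μ, so δ = 1941/1590.46 − 1 = 0.2204016…
Then the exponent is δ²μ/(2 + δ) = (1941 − μ)² / (μ·(2 + δ)) = 34.795323.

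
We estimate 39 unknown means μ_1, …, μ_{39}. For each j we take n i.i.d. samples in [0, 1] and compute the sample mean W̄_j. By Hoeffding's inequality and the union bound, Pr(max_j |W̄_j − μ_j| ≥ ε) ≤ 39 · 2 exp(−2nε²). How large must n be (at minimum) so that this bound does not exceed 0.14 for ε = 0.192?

86

Need 2·39·exp(−2nε²) ≤ 0.14, i.e. exp(−2nε²) ≤ 0.14/78.
So 2nε² ≥ ln(78/0.14) = 6.322822.
Hence n ≥ 6.322822/(2·0.192²) = 85.759.
The smallest integer n is 86.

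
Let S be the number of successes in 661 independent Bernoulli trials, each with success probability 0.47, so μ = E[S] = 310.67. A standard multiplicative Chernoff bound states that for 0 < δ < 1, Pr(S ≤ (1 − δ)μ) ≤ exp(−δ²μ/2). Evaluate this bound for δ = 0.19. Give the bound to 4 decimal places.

Exponent = δ²μ/2 = 0.19²·310.67/2 = 5.6076.
Bound = exp(−5.6076) = 0.00367.

0.0037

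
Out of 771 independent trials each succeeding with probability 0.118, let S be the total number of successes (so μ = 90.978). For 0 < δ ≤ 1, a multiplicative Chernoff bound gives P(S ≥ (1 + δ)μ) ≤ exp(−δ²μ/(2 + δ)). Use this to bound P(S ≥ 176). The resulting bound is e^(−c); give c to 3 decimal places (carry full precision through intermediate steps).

27.076

Write 176 = (1 + δ)μ, so δ = 176/90.978 − 1 = 0.9345336…
Then the exponent is δ²μ/(2 + δ) = (176 − μ)² / (μ·(2 + δ)) = 27.076165.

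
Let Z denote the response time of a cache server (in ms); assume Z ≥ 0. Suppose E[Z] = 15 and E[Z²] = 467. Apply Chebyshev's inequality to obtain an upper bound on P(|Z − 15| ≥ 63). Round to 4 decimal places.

0.0610

Var(Z) = E[Z²] − (E[Z])² = 467 − 225 = 242.
Chebyshev's inequality: P(|Z − μ| ≥ t) ≤ Var(Z)/t² = 242/3969 = 0.0610.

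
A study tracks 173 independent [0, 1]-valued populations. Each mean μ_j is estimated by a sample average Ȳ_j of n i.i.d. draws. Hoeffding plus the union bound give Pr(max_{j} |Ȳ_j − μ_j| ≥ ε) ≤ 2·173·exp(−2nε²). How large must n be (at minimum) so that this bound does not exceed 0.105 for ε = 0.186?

118

Need 2·173·exp(−2nε²) ≤ 0.105, i.e. exp(−2nε²) ≤ 0.105/346.
So 2nε² ≥ ln(346/0.105) = 8.100234.
Hence n ≥ 8.100234/(2·0.186²) = 117.069.
The smallest integer n is 118.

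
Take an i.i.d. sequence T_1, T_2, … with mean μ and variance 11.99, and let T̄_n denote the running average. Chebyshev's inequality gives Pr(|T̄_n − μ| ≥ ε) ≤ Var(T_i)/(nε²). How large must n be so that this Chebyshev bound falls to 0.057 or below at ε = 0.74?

385

Require 11.99/(n·0.74²) ≤ 0.057, i.e. n ≥ 11.99/(0.057·0.74²) = 384.132.
The smallest integer n is 385.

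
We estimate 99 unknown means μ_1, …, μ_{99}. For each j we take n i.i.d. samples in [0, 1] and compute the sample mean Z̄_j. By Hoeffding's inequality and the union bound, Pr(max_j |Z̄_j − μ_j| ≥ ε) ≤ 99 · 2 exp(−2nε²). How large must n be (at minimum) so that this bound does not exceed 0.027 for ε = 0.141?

Need 2·99·exp(−2nε²) ≤ 0.027, i.e. exp(−2nε²) ≤ 0.027/198.
So 2nε² ≥ ln(198/0.027) = 8.900185.
Hence n ≥ 8.900185/(2·0.141²) = 223.836.
The smallest integer n is 224.

224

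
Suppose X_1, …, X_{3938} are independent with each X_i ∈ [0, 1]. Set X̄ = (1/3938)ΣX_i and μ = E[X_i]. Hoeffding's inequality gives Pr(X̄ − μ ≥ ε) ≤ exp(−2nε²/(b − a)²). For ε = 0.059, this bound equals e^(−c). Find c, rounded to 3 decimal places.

c = 2nε²/(b − a)² = 2·3938·0.059² / 1² = 27.4164.

27.416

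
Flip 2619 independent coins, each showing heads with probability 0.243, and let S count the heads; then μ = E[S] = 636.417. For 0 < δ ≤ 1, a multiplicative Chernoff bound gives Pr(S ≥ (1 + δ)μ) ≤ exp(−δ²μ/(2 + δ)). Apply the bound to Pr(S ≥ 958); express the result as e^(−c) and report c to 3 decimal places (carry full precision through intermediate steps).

64.861

Write 958 = (1 + δ)μ, so δ = 958/636.417 − 1 = 0.5053023…
Then the exponent is δ²μ/(2 + δ) = (958 − μ)² / (μ·(2 + δ)) = 64.861091.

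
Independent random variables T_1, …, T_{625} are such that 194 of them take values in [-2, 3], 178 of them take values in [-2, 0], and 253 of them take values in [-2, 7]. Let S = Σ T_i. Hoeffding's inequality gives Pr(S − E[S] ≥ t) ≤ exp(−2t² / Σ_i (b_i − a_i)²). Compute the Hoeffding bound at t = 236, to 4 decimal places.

0.0139

Σ(b_i − a_i)² = 194·5² + 178·2² + 253·9² = 26055.
Exponent = 2·236² / 26055 = 4.27526.
Bound = exp(−4.27526) = 0.01391.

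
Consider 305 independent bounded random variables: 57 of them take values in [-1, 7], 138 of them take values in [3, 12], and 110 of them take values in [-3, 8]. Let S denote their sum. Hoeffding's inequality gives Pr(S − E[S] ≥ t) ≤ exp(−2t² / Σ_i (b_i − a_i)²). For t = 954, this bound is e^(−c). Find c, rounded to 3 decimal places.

64.694

Σ(b_i − a_i)² = 57·8² + 138·9² + 110·11² = 28136.
c = 2t² / 28136 = 2·954² / 28136 = 64.6941.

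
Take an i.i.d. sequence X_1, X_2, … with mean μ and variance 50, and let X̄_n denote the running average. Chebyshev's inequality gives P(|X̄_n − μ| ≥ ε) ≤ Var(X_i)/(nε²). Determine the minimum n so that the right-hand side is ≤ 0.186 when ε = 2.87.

33

Require 50/(n·2.87²) ≤ 0.186, i.e. n ≥ 50/(0.186·2.87²) = 32.636.
The smallest integer n is 33.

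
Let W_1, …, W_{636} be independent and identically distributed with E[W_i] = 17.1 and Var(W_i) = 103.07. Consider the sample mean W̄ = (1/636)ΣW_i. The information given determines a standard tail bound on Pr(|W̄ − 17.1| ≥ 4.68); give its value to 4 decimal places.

0.0074

With mean and variance of each term known, Chebyshev's inequality bounds the deviation of the sum (or sample mean).
Var(W̄) = Var(W_i)/n = 103.07/636 = 0.16206.
Chebyshev: Pr(|W̄ − 17.1| ≥ 4.68) ≤ Var(W̄)/(4.68)² = 103.07/(636·4.68²) = 0.0074.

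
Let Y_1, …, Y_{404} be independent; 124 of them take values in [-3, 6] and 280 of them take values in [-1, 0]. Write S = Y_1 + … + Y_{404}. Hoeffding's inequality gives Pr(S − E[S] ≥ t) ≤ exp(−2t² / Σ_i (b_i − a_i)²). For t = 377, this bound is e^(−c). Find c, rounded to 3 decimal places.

27.534

Σ(b_i − a_i)² = 124·9² + 280·1² = 10324.
c = 2t² / 10324 = 2·377² / 10324 = 27.5337.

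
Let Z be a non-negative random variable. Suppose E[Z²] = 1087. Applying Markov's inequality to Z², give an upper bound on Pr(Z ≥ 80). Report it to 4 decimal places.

Since Z ≥ 0, the event {Z ≥ 80} is the same as {Z² ≥ 6400}.
Markov's inequality applied to Z² gives Pr(Z² ≥ 6400) ≤ E[Z²]/6400 = 1087/6400 = 0.1698.

0.1698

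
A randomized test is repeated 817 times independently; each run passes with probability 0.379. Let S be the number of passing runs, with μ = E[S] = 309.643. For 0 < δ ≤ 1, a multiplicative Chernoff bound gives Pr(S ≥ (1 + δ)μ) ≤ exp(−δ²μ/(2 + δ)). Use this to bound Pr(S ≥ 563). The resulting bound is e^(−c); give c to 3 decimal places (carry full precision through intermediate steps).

73.558

Write 563 = (1 + δ)μ, so δ = 563/309.643 − 1 = 0.8182229…
Then the exponent is δ²μ/(2 + δ) = (563 − μ)² / (μ·(2 + δ)) = 73.557880.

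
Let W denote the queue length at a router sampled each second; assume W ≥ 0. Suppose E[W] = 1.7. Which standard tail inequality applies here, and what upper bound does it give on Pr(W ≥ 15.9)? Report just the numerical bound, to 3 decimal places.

Only the mean of a non-negative variable is known, so Markov's inequality is the applicable tail bound.
Markov's inequality: for a non-negative random variable, Pr(W ≥ a) ≤ E[W]/a.
Here E[W] = 1.7 and a = 15.9, so the bound is 1.7/15.9 = 0.1069.

0.107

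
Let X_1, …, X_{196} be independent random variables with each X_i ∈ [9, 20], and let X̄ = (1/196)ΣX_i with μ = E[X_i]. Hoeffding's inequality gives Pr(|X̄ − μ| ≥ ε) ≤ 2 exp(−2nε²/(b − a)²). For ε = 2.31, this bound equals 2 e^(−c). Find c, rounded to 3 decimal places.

c = 2nε²/(b − a)² = 2·196·2.31² / 11² = 17.2872.

17.287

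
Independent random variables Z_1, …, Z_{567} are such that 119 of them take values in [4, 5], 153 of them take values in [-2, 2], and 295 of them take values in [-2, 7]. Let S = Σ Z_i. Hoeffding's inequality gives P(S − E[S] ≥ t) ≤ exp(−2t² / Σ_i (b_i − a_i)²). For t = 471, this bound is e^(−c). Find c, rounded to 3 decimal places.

16.767

Σ(b_i − a_i)² = 119·1² + 153·4² + 295·9² = 26462.
c = 2t² / 26462 = 2·471² / 26462 = 16.7668.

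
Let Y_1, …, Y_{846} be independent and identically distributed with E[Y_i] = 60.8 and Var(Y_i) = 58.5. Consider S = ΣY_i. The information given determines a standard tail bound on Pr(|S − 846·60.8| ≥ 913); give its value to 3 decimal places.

0.059

With mean and variance of each term known, Chebyshev's inequality bounds the deviation of the sum (or sample mean).
Var(S) = n·Var(Y_i) = 846·58.5 = 49491.
Chebyshev: Pr(|S − 846·60.8| ≥ 913) ≤ Var(S)/913² = 49491/833569 = 0.0594.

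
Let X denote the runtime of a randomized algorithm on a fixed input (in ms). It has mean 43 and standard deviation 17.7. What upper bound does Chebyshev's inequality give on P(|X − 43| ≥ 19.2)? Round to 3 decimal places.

0.850

Chebyshev: P(|X − μ| ≥ t) ≤ Var(X)/t².
Var(X) = σ² = 17.7² = 313.29.
Bound = 313.29 / 368.64 = 0.8499.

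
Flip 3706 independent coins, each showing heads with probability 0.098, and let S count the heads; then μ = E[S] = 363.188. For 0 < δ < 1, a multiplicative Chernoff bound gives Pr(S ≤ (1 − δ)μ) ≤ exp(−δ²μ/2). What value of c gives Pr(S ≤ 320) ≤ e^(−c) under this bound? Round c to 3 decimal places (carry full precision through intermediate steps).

2.568

Write 320 = (1 − δ)μ, so δ = 1 − 320/363.188 = 0.1189136…
Then the exponent is δ²μ/2 = (μ − 320)²/(2μ) = 2.567821.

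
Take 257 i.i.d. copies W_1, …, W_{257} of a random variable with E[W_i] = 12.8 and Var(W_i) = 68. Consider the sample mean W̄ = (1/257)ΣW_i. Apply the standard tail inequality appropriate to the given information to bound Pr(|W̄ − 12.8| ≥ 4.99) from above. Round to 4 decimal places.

With mean and variance of each term known, Chebyshev's inequality bounds the deviation of the sum (or sample mean).
Var(W̄) = Var(W_i)/n = 68/257 = 0.26459.
Chebyshev: Pr(|W̄ − 12.8| ≥ 4.99) ≤ Var(W̄)/(4.99)² = 68/(257·4.99²) = 0.0106.

0.0106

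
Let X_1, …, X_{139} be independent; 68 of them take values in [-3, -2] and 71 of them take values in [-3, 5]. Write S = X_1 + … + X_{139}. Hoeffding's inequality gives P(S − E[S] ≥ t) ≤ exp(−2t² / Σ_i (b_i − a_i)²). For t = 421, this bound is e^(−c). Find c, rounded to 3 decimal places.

Σ(b_i − a_i)² = 68·1² + 71·8² = 4612.
c = 2t² / 4612 = 2·421² / 4612 = 76.8608.

76.861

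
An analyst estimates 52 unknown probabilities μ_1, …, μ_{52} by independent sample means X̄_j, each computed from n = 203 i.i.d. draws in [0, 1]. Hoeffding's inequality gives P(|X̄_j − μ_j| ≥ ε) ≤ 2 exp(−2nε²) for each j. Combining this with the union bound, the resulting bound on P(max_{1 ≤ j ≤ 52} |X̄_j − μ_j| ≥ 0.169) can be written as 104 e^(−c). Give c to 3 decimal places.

11.596

Union bound over the 52 events: P(max_{1 ≤ j ≤ 52} |X̄_j − μ_j| ≥ 0.169) ≤ 52·2·exp(−2nε²) = 104 exp(−2·203·0.169²).
So c = 2·203·0.169² = 11.5958.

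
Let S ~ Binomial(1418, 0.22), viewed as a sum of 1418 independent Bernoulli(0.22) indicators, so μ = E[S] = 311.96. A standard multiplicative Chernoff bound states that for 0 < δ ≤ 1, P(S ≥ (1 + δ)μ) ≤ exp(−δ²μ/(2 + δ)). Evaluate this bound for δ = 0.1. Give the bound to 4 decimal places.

Exponent = δ²μ/(2 + δ) = 0.1²·311.96/2.1 = 1.4855.
Bound = exp(−1.4855) = 0.22638.

0.2264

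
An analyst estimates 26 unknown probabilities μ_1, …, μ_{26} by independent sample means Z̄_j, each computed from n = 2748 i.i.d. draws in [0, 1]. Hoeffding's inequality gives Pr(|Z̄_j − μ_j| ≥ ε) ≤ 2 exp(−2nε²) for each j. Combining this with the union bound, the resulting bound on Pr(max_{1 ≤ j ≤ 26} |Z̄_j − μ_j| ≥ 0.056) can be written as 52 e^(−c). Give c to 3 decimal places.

17.235

Union bound over the 26 events: Pr(max_{1 ≤ j ≤ 26} |Z̄_j − μ_j| ≥ 0.056) ≤ 26·2·exp(−2nε²) = 52 exp(−2·2748·0.056²).
So c = 2·2748·0.056² = 17.2355.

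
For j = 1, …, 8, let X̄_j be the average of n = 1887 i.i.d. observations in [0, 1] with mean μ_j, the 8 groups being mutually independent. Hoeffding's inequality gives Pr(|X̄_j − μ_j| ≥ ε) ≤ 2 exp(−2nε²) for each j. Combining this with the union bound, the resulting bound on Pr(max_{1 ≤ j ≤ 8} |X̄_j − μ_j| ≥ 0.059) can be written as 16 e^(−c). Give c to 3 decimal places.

Union bound over the 8 events: Pr(max_{1 ≤ j ≤ 8} |X̄_j − μ_j| ≥ 0.059) ≤ 8·2·exp(−2nε²) = 16 exp(−2·1887·0.059²).
So c = 2·1887·0.059² = 13.1373.

13.137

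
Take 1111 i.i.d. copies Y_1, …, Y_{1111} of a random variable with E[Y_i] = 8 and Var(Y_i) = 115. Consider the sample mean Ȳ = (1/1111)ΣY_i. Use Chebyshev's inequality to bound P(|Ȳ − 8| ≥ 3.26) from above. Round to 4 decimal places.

0.0097

Var(Ȳ) = Var(Y_i)/n = 115/1111 = 0.10351.
Chebyshev: P(|Ȳ − 8| ≥ 3.26) ≤ Var(Ȳ)/(3.26)² = 115/(1111·3.26²) = 0.0097.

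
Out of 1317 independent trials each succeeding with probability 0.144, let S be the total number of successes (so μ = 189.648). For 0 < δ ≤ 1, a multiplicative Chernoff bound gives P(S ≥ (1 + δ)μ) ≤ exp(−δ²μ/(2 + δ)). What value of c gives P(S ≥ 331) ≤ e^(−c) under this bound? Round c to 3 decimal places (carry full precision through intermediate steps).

Write 331 = (1 + δ)μ, so δ = 331/189.648 − 1 = 0.7453387…
Then the exponent is δ²μ/(2 + δ) = (331 − μ)² / (μ·(2 + δ)) = 38.376000.

38.376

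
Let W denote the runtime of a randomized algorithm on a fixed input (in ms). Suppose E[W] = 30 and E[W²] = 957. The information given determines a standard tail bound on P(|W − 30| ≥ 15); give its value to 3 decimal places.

The first two moments determine the variance, so Chebyshev's inequality is the sharpest standard bound available.
Var(W) = E[W²] − (E[W])² = 957 − 900 = 57.
Chebyshev's inequality: P(|W − μ| ≥ t) ≤ Var(W)/t² = 57/225 = 0.2533.

0.253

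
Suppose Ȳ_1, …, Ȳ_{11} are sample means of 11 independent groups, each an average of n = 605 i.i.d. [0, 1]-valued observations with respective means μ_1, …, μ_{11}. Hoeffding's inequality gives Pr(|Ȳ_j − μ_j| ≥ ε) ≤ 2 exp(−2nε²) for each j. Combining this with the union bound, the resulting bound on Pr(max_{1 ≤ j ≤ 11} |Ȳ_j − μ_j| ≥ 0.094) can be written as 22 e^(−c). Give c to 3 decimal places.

Union bound over the 11 events: Pr(max_{1 ≤ j ≤ 11} |Ȳ_j − μ_j| ≥ 0.094) ≤ 11·2·exp(−2nε²) = 22 exp(−2·605·0.094²).
So c = 2·605·0.094² = 10.6916.

10.692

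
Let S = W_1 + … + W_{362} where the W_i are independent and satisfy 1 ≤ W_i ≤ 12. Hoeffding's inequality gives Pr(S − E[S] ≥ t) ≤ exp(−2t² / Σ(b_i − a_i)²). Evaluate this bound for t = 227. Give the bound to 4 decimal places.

0.0951

Σ(b_i − a_i)² = 362·(11)² = 43802.
Exponent = 2·227²/43802 = 2.3528.
Bound = exp(−2.3528) = 0.09510.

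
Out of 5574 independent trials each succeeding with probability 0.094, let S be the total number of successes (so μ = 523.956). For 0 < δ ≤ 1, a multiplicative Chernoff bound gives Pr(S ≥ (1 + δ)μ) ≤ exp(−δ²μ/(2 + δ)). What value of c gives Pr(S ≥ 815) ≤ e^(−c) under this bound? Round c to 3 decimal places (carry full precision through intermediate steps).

Write 815 = (1 + δ)μ, so δ = 815/523.956 − 1 = 0.5554741…
Then the exponent is δ²μ/(2 + δ) = (815 − μ)² / (μ·(2 + δ)) = 63.263177.

63.263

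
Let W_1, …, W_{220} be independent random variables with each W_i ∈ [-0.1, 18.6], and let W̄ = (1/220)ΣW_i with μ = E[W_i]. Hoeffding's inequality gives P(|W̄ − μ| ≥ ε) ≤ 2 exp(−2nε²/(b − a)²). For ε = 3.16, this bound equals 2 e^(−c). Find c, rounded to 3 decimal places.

12.564

c = 2nε²/(b − a)² = 2·220·3.16² / 18.7² = 12.5645.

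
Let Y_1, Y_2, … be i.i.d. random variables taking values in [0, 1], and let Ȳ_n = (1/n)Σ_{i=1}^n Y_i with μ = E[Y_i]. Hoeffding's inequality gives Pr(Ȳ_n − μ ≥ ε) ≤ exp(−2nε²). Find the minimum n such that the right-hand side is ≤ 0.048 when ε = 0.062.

395

Require exp(−2nε²) ≤ 0.048, i.e. 2nε² ≥ ln(1/0.048) = 3.036554.
So n ≥ 3.036554 / (2·0.062²) = 394.973.
The smallest integer n is 395.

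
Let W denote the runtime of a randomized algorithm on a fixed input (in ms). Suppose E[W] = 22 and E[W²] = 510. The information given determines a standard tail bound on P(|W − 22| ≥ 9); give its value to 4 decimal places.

0.3210

The first two moments determine the variance, so Chebyshev's inequality is the sharpest standard bound available.
Var(W) = E[W²] − (E[W])² = 510 − 484 = 26.
Chebyshev's inequality: P(|W − μ| ≥ t) ≤ Var(W)/t² = 26/81 = 0.3210.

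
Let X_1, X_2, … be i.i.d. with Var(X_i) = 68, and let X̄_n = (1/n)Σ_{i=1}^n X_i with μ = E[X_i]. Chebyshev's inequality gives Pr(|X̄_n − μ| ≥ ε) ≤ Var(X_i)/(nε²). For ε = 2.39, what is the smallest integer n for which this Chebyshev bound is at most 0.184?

65

Require 68/(n·2.39²) ≤ 0.184, i.e. n ≥ 68/(0.184·2.39²) = 64.699.
The smallest integer n is 65.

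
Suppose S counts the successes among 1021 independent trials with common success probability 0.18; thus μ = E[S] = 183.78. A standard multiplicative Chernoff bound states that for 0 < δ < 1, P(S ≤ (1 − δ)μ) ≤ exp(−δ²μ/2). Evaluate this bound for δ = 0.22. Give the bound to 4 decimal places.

0.0117

Exponent = δ²μ/2 = 0.22²·183.78/2 = 4.4475.
Bound = exp(−4.4475) = 0.01171.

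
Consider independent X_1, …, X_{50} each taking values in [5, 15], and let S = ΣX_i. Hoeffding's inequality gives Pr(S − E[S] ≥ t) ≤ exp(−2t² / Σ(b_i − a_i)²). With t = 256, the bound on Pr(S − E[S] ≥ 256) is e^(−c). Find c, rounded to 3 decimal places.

26.214

Σ(b_i − a_i)² = 50·(10)² = 5000.
c = 2t²/5000 = 2·256²/5000 = 26.2144.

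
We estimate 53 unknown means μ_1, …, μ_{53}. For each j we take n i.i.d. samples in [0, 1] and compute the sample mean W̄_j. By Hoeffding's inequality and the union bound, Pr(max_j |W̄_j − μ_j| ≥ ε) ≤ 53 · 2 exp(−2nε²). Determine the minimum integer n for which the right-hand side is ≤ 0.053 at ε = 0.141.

192

Need 2·53·exp(−2nε²) ≤ 0.053, i.e. exp(−2nε²) ≤ 0.053/106.
So 2nε² ≥ ln(106/0.053) = 7.600902.
Hence n ≥ 7.600902/(2·0.141²) = 191.160.
The smallest integer n is 192.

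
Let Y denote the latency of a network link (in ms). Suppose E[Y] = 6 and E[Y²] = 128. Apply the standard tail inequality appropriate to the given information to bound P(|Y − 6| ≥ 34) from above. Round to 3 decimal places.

0.080

The first two moments determine the variance, so Chebyshev's inequality is the sharpest standard bound available.
Var(Y) = E[Y²] − (E[Y])² = 128 − 36 = 92.
Chebyshev's inequality: P(|Y − μ| ≥ t) ≤ Var(Y)/t² = 92/1156 = 0.0796.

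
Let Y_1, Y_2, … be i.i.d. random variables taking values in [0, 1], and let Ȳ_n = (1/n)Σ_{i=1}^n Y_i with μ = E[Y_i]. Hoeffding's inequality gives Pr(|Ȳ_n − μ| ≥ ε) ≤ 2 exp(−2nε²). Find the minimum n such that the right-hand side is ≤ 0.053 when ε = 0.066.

417

Require 2·exp(−2nε²) ≤ 0.053, i.e. 2nε² ≥ ln(2/0.053) = 3.630611.
So n ≥ 3.630611 / (2·0.066²) = 416.737.
The smallest integer n is 417.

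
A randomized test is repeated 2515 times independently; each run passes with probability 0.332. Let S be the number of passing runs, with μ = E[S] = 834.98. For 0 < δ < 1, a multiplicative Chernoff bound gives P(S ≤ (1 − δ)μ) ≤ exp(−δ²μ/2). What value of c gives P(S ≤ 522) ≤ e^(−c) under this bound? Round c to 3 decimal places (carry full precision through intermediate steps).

58.658

Write 522 = (1 − δ)μ, so δ = 1 − 522/834.98 = 0.3748353…
Then the exponent is δ²μ/2 = (μ − 522)²/(2μ) = 58.657980.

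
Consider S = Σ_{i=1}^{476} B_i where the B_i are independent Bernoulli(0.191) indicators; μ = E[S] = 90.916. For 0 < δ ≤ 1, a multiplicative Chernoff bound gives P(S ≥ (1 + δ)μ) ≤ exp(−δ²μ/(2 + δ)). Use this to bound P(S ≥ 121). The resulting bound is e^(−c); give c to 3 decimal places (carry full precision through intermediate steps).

4.271

Write 121 = (1 + δ)μ, so δ = 121/90.916 − 1 = 0.3308989…
Then the exponent is δ²μ/(2 + δ) = (121 − μ)² / (μ·(2 + δ)) = 4.270782.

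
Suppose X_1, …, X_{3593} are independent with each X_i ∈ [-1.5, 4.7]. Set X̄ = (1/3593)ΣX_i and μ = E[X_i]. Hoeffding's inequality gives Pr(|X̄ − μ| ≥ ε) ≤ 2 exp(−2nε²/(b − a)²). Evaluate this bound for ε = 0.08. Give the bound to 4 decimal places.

0.6045

Exponent: 2nε²/(b − a)² = 2·3593·0.08² / 6.2² = 1.19642.
Bound = 2·exp(−1.19642) = 0.60455.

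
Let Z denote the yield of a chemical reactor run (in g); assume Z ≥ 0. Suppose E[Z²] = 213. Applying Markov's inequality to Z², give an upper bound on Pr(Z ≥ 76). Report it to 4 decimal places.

Since Z ≥ 0, the event {Z ≥ 76} is the same as {Z² ≥ 5776}.
Markov's inequality applied to Z² gives Pr(Z² ≥ 5776) ≤ E[Z²]/5776 = 213/5776 = 0.0369.

0.0369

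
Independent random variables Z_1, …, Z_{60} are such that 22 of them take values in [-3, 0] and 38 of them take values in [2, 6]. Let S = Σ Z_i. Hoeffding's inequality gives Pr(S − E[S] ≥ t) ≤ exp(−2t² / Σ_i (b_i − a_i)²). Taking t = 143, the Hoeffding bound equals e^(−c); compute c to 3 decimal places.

50.742

Σ(b_i − a_i)² = 22·3² + 38·4² = 806.
c = 2t² / 806 = 2·143² / 806 = 50.7419.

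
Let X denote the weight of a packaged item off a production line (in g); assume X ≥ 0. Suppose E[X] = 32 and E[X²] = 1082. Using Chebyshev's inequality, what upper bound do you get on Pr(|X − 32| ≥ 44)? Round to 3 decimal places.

Var(X) = E[X²] − (E[X])² = 1082 − 1024 = 58.
Chebyshev's inequality: Pr(|X − μ| ≥ t) ≤ Var(X)/t² = 58/1936 = 0.0300.

0.030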